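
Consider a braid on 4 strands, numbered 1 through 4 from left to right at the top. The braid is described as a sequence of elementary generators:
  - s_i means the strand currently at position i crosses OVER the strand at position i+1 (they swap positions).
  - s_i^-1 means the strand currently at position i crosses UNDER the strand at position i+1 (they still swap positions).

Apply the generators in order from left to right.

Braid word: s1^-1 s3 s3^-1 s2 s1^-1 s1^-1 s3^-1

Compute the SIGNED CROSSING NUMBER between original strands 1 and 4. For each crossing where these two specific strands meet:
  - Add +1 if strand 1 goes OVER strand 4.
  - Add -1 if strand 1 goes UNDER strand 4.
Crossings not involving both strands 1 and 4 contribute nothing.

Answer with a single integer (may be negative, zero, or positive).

Gen 1: crossing 1x2. Both 1&4? no. Sum: 0
Gen 2: crossing 3x4. Both 1&4? no. Sum: 0
Gen 3: crossing 4x3. Both 1&4? no. Sum: 0
Gen 4: crossing 1x3. Both 1&4? no. Sum: 0
Gen 5: crossing 2x3. Both 1&4? no. Sum: 0
Gen 6: crossing 3x2. Both 1&4? no. Sum: 0
Gen 7: 1 under 4. Both 1&4? yes. Contrib: -1. Sum: -1

Answer: -1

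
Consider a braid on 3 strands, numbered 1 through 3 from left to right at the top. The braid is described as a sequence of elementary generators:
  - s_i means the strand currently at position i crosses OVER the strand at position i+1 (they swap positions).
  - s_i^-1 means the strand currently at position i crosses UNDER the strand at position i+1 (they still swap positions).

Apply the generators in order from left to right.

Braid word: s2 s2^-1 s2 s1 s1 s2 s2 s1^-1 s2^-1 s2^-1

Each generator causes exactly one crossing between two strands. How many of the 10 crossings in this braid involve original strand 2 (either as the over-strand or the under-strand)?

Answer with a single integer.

Gen 1: crossing 2x3. Involves strand 2? yes. Count so far: 1
Gen 2: crossing 3x2. Involves strand 2? yes. Count so far: 2
Gen 3: crossing 2x3. Involves strand 2? yes. Count so far: 3
Gen 4: crossing 1x3. Involves strand 2? no. Count so far: 3
Gen 5: crossing 3x1. Involves strand 2? no. Count so far: 3
Gen 6: crossing 3x2. Involves strand 2? yes. Count so far: 4
Gen 7: crossing 2x3. Involves strand 2? yes. Count so far: 5
Gen 8: crossing 1x3. Involves strand 2? no. Count so far: 5
Gen 9: crossing 1x2. Involves strand 2? yes. Count so far: 6
Gen 10: crossing 2x1. Involves strand 2? yes. Count so far: 7

Answer: 7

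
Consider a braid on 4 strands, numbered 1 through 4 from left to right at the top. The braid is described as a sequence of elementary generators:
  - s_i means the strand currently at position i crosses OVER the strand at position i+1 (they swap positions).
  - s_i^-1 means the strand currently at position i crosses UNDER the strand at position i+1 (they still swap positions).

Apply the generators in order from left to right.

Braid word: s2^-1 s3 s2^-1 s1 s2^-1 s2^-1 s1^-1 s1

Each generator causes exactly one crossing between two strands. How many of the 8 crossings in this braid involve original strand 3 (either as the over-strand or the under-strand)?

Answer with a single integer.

Gen 1: crossing 2x3. Involves strand 3? yes. Count so far: 1
Gen 2: crossing 2x4. Involves strand 3? no. Count so far: 1
Gen 3: crossing 3x4. Involves strand 3? yes. Count so far: 2
Gen 4: crossing 1x4. Involves strand 3? no. Count so far: 2
Gen 5: crossing 1x3. Involves strand 3? yes. Count so far: 3
Gen 6: crossing 3x1. Involves strand 3? yes. Count so far: 4
Gen 7: crossing 4x1. Involves strand 3? no. Count so far: 4
Gen 8: crossing 1x4. Involves strand 3? no. Count so far: 4

Answer: 4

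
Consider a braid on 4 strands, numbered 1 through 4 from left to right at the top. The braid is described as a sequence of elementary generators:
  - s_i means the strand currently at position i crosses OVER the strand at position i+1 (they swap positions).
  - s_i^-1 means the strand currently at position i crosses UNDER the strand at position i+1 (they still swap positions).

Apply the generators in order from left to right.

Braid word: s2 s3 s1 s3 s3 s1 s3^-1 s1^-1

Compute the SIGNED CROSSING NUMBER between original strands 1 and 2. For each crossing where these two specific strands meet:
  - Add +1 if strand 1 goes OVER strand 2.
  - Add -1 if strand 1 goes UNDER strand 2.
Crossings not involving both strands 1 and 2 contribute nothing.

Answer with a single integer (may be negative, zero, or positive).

Gen 1: crossing 2x3. Both 1&2? no. Sum: 0
Gen 2: crossing 2x4. Both 1&2? no. Sum: 0
Gen 3: crossing 1x3. Both 1&2? no. Sum: 0
Gen 4: crossing 4x2. Both 1&2? no. Sum: 0
Gen 5: crossing 2x4. Both 1&2? no. Sum: 0
Gen 6: crossing 3x1. Both 1&2? no. Sum: 0
Gen 7: crossing 4x2. Both 1&2? no. Sum: 0
Gen 8: crossing 1x3. Both 1&2? no. Sum: 0

Answer: 0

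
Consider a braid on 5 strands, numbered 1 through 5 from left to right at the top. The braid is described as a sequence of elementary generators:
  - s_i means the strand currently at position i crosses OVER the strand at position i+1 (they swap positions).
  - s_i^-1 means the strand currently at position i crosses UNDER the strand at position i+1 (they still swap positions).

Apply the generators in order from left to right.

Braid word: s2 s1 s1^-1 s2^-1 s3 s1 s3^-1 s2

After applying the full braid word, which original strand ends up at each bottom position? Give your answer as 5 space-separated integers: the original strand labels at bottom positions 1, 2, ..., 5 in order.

Gen 1 (s2): strand 2 crosses over strand 3. Perm now: [1 3 2 4 5]
Gen 2 (s1): strand 1 crosses over strand 3. Perm now: [3 1 2 4 5]
Gen 3 (s1^-1): strand 3 crosses under strand 1. Perm now: [1 3 2 4 5]
Gen 4 (s2^-1): strand 3 crosses under strand 2. Perm now: [1 2 3 4 5]
Gen 5 (s3): strand 3 crosses over strand 4. Perm now: [1 2 4 3 5]
Gen 6 (s1): strand 1 crosses over strand 2. Perm now: [2 1 4 3 5]
Gen 7 (s3^-1): strand 4 crosses under strand 3. Perm now: [2 1 3 4 5]
Gen 8 (s2): strand 1 crosses over strand 3. Perm now: [2 3 1 4 5]

Answer: 2 3 1 4 5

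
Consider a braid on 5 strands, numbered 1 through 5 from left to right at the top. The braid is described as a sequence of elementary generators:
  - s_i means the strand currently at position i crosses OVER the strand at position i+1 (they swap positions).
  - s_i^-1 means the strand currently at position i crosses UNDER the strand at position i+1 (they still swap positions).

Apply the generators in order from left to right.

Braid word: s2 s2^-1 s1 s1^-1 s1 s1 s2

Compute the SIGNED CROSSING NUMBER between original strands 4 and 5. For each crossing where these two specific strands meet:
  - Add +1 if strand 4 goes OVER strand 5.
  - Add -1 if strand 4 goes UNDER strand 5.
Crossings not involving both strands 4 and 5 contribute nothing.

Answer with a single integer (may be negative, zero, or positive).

Gen 1: crossing 2x3. Both 4&5? no. Sum: 0
Gen 2: crossing 3x2. Both 4&5? no. Sum: 0
Gen 3: crossing 1x2. Both 4&5? no. Sum: 0
Gen 4: crossing 2x1. Both 4&5? no. Sum: 0
Gen 5: crossing 1x2. Both 4&5? no. Sum: 0
Gen 6: crossing 2x1. Both 4&5? no. Sum: 0
Gen 7: crossing 2x3. Both 4&5? no. Sum: 0

Answer: 0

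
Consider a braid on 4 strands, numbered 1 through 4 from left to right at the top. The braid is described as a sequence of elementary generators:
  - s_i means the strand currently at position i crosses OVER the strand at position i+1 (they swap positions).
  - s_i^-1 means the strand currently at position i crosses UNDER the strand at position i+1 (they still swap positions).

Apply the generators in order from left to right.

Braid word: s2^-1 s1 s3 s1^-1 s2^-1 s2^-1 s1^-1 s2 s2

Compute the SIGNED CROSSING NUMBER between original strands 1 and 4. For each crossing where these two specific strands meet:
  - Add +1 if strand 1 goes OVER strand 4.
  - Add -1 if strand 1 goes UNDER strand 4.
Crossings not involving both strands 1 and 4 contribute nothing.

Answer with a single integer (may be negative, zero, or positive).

Answer: 0

Derivation:
Gen 1: crossing 2x3. Both 1&4? no. Sum: 0
Gen 2: crossing 1x3. Both 1&4? no. Sum: 0
Gen 3: crossing 2x4. Both 1&4? no. Sum: 0
Gen 4: crossing 3x1. Both 1&4? no. Sum: 0
Gen 5: crossing 3x4. Both 1&4? no. Sum: 0
Gen 6: crossing 4x3. Both 1&4? no. Sum: 0
Gen 7: crossing 1x3. Both 1&4? no. Sum: 0
Gen 8: 1 over 4. Both 1&4? yes. Contrib: +1. Sum: 1
Gen 9: 4 over 1. Both 1&4? yes. Contrib: -1. Sum: 0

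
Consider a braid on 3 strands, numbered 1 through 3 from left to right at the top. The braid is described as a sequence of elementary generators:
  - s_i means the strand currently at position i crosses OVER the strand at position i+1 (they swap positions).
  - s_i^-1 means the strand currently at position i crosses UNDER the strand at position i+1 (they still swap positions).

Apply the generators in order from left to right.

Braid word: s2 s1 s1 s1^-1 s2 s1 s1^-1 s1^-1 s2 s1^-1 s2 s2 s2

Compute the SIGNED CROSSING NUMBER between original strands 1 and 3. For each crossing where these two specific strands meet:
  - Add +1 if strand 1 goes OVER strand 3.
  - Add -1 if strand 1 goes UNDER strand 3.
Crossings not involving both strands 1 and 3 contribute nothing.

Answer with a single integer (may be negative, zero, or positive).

Gen 1: crossing 2x3. Both 1&3? no. Sum: 0
Gen 2: 1 over 3. Both 1&3? yes. Contrib: +1. Sum: 1
Gen 3: 3 over 1. Both 1&3? yes. Contrib: -1. Sum: 0
Gen 4: 1 under 3. Both 1&3? yes. Contrib: -1. Sum: -1
Gen 5: crossing 1x2. Both 1&3? no. Sum: -1
Gen 6: crossing 3x2. Both 1&3? no. Sum: -1
Gen 7: crossing 2x3. Both 1&3? no. Sum: -1
Gen 8: crossing 3x2. Both 1&3? no. Sum: -1
Gen 9: 3 over 1. Both 1&3? yes. Contrib: -1. Sum: -2
Gen 10: crossing 2x1. Both 1&3? no. Sum: -2
Gen 11: crossing 2x3. Both 1&3? no. Sum: -2
Gen 12: crossing 3x2. Both 1&3? no. Sum: -2
Gen 13: crossing 2x3. Both 1&3? no. Sum: -2

Answer: -2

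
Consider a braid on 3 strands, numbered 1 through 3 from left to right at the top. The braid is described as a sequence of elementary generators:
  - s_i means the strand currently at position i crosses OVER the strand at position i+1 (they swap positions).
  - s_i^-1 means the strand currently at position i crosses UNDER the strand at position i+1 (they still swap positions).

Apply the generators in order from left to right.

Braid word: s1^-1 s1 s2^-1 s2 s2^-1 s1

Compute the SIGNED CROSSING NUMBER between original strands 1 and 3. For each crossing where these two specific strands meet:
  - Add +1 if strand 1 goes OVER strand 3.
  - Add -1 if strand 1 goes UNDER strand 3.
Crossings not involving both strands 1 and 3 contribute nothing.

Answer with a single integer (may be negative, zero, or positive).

Gen 1: crossing 1x2. Both 1&3? no. Sum: 0
Gen 2: crossing 2x1. Both 1&3? no. Sum: 0
Gen 3: crossing 2x3. Both 1&3? no. Sum: 0
Gen 4: crossing 3x2. Both 1&3? no. Sum: 0
Gen 5: crossing 2x3. Both 1&3? no. Sum: 0
Gen 6: 1 over 3. Both 1&3? yes. Contrib: +1. Sum: 1

Answer: 1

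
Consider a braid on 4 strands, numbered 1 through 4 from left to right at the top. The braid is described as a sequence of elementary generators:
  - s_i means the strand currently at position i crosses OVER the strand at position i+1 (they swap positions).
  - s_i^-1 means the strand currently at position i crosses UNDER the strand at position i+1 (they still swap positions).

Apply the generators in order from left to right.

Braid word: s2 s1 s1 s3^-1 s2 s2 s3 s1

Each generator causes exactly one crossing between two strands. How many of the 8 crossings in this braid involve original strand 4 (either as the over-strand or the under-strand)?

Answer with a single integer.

Gen 1: crossing 2x3. Involves strand 4? no. Count so far: 0
Gen 2: crossing 1x3. Involves strand 4? no. Count so far: 0
Gen 3: crossing 3x1. Involves strand 4? no. Count so far: 0
Gen 4: crossing 2x4. Involves strand 4? yes. Count so far: 1
Gen 5: crossing 3x4. Involves strand 4? yes. Count so far: 2
Gen 6: crossing 4x3. Involves strand 4? yes. Count so far: 3
Gen 7: crossing 4x2. Involves strand 4? yes. Count so far: 4
Gen 8: crossing 1x3. Involves strand 4? no. Count so far: 4

Answer: 4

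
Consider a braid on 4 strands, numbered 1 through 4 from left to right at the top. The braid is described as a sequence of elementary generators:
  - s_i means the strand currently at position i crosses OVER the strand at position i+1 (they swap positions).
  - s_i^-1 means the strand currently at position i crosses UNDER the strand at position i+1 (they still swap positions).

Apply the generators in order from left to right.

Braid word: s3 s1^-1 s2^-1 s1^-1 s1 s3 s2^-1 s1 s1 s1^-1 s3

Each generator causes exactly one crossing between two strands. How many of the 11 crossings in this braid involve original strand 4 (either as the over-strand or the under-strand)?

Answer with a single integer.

Gen 1: crossing 3x4. Involves strand 4? yes. Count so far: 1
Gen 2: crossing 1x2. Involves strand 4? no. Count so far: 1
Gen 3: crossing 1x4. Involves strand 4? yes. Count so far: 2
Gen 4: crossing 2x4. Involves strand 4? yes. Count so far: 3
Gen 5: crossing 4x2. Involves strand 4? yes. Count so far: 4
Gen 6: crossing 1x3. Involves strand 4? no. Count so far: 4
Gen 7: crossing 4x3. Involves strand 4? yes. Count so far: 5
Gen 8: crossing 2x3. Involves strand 4? no. Count so far: 5
Gen 9: crossing 3x2. Involves strand 4? no. Count so far: 5
Gen 10: crossing 2x3. Involves strand 4? no. Count so far: 5
Gen 11: crossing 4x1. Involves strand 4? yes. Count so far: 6

Answer: 6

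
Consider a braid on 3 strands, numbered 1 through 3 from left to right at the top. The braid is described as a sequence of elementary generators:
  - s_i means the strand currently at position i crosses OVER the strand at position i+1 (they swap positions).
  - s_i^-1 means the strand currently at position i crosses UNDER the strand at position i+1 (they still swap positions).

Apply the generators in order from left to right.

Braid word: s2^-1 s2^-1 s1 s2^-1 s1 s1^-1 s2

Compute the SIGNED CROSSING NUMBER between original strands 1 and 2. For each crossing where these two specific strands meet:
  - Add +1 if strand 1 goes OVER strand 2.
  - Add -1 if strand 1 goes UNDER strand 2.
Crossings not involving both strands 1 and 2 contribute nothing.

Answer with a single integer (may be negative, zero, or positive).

Answer: 1

Derivation:
Gen 1: crossing 2x3. Both 1&2? no. Sum: 0
Gen 2: crossing 3x2. Both 1&2? no. Sum: 0
Gen 3: 1 over 2. Both 1&2? yes. Contrib: +1. Sum: 1
Gen 4: crossing 1x3. Both 1&2? no. Sum: 1
Gen 5: crossing 2x3. Both 1&2? no. Sum: 1
Gen 6: crossing 3x2. Both 1&2? no. Sum: 1
Gen 7: crossing 3x1. Both 1&2? no. Sum: 1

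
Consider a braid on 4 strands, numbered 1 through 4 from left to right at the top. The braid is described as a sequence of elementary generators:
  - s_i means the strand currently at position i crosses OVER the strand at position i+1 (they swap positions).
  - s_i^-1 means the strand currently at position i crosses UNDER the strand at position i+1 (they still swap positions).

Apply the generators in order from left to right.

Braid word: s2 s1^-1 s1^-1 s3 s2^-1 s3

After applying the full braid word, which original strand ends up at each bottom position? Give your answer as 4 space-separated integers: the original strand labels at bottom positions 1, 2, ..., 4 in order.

Gen 1 (s2): strand 2 crosses over strand 3. Perm now: [1 3 2 4]
Gen 2 (s1^-1): strand 1 crosses under strand 3. Perm now: [3 1 2 4]
Gen 3 (s1^-1): strand 3 crosses under strand 1. Perm now: [1 3 2 4]
Gen 4 (s3): strand 2 crosses over strand 4. Perm now: [1 3 4 2]
Gen 5 (s2^-1): strand 3 crosses under strand 4. Perm now: [1 4 3 2]
Gen 6 (s3): strand 3 crosses over strand 2. Perm now: [1 4 2 3]

Answer: 1 4 2 3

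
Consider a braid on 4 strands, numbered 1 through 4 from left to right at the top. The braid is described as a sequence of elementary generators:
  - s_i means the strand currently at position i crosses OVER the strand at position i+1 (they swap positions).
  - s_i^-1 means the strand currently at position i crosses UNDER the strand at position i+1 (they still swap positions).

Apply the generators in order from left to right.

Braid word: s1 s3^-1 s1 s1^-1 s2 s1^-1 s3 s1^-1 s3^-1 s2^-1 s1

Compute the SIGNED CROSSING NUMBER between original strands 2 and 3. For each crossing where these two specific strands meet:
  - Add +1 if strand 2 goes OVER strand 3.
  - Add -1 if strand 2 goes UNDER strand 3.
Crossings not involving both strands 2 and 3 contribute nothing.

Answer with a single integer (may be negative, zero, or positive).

Answer: 0

Derivation:
Gen 1: crossing 1x2. Both 2&3? no. Sum: 0
Gen 2: crossing 3x4. Both 2&3? no. Sum: 0
Gen 3: crossing 2x1. Both 2&3? no. Sum: 0
Gen 4: crossing 1x2. Both 2&3? no. Sum: 0
Gen 5: crossing 1x4. Both 2&3? no. Sum: 0
Gen 6: crossing 2x4. Both 2&3? no. Sum: 0
Gen 7: crossing 1x3. Both 2&3? no. Sum: 0
Gen 8: crossing 4x2. Both 2&3? no. Sum: 0
Gen 9: crossing 3x1. Both 2&3? no. Sum: 0
Gen 10: crossing 4x1. Both 2&3? no. Sum: 0
Gen 11: crossing 2x1. Both 2&3? no. Sum: 0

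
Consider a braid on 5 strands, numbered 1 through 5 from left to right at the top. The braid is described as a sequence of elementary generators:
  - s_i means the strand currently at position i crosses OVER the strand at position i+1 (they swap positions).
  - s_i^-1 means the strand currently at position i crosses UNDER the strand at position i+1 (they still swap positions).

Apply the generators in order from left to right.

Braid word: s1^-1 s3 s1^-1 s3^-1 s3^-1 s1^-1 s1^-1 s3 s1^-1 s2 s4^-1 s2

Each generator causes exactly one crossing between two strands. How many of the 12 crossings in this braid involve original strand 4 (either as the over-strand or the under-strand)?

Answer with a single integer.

Answer: 5

Derivation:
Gen 1: crossing 1x2. Involves strand 4? no. Count so far: 0
Gen 2: crossing 3x4. Involves strand 4? yes. Count so far: 1
Gen 3: crossing 2x1. Involves strand 4? no. Count so far: 1
Gen 4: crossing 4x3. Involves strand 4? yes. Count so far: 2
Gen 5: crossing 3x4. Involves strand 4? yes. Count so far: 3
Gen 6: crossing 1x2. Involves strand 4? no. Count so far: 3
Gen 7: crossing 2x1. Involves strand 4? no. Count so far: 3
Gen 8: crossing 4x3. Involves strand 4? yes. Count so far: 4
Gen 9: crossing 1x2. Involves strand 4? no. Count so far: 4
Gen 10: crossing 1x3. Involves strand 4? no. Count so far: 4
Gen 11: crossing 4x5. Involves strand 4? yes. Count so far: 5
Gen 12: crossing 3x1. Involves strand 4? no. Count so far: 5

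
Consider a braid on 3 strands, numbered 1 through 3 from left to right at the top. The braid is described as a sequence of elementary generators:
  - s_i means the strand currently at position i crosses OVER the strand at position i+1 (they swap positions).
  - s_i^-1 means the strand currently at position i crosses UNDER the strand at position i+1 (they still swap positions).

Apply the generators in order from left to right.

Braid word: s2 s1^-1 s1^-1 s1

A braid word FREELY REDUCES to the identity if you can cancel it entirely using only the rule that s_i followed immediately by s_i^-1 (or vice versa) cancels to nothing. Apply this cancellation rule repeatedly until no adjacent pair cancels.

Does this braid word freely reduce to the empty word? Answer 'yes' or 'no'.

Answer: no

Derivation:
Gen 1 (s2): push. Stack: [s2]
Gen 2 (s1^-1): push. Stack: [s2 s1^-1]
Gen 3 (s1^-1): push. Stack: [s2 s1^-1 s1^-1]
Gen 4 (s1): cancels prior s1^-1. Stack: [s2 s1^-1]
Reduced word: s2 s1^-1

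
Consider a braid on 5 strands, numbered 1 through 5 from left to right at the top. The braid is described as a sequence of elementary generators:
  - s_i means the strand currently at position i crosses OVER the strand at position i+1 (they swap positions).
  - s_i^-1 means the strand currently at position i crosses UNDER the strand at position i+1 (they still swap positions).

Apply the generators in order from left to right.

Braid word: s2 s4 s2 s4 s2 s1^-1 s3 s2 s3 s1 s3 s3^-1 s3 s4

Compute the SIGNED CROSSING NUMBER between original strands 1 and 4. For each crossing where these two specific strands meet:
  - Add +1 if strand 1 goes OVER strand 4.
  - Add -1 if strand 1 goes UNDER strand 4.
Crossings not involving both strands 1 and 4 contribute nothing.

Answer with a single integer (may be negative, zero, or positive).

Gen 1: crossing 2x3. Both 1&4? no. Sum: 0
Gen 2: crossing 4x5. Both 1&4? no. Sum: 0
Gen 3: crossing 3x2. Both 1&4? no. Sum: 0
Gen 4: crossing 5x4. Both 1&4? no. Sum: 0
Gen 5: crossing 2x3. Both 1&4? no. Sum: 0
Gen 6: crossing 1x3. Both 1&4? no. Sum: 0
Gen 7: crossing 2x4. Both 1&4? no. Sum: 0
Gen 8: 1 over 4. Both 1&4? yes. Contrib: +1. Sum: 1
Gen 9: crossing 1x2. Both 1&4? no. Sum: 1
Gen 10: crossing 3x4. Both 1&4? no. Sum: 1
Gen 11: crossing 2x1. Both 1&4? no. Sum: 1
Gen 12: crossing 1x2. Both 1&4? no. Sum: 1
Gen 13: crossing 2x1. Both 1&4? no. Sum: 1
Gen 14: crossing 2x5. Both 1&4? no. Sum: 1

Answer: 1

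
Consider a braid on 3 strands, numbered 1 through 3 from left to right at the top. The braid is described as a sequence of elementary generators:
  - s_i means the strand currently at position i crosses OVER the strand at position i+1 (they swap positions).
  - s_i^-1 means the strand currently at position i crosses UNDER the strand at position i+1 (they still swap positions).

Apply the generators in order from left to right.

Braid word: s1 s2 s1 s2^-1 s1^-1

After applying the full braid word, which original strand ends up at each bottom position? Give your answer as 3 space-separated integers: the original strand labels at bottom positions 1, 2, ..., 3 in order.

Answer: 1 3 2

Derivation:
Gen 1 (s1): strand 1 crosses over strand 2. Perm now: [2 1 3]
Gen 2 (s2): strand 1 crosses over strand 3. Perm now: [2 3 1]
Gen 3 (s1): strand 2 crosses over strand 3. Perm now: [3 2 1]
Gen 4 (s2^-1): strand 2 crosses under strand 1. Perm now: [3 1 2]
Gen 5 (s1^-1): strand 3 crosses under strand 1. Perm now: [1 3 2]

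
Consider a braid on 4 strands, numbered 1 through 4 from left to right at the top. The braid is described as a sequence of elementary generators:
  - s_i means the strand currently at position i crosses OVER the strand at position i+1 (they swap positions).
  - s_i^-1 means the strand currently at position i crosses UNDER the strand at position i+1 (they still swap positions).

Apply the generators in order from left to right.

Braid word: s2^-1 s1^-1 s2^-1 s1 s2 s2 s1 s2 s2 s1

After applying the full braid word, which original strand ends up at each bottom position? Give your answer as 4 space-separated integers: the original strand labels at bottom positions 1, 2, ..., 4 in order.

Gen 1 (s2^-1): strand 2 crosses under strand 3. Perm now: [1 3 2 4]
Gen 2 (s1^-1): strand 1 crosses under strand 3. Perm now: [3 1 2 4]
Gen 3 (s2^-1): strand 1 crosses under strand 2. Perm now: [3 2 1 4]
Gen 4 (s1): strand 3 crosses over strand 2. Perm now: [2 3 1 4]
Gen 5 (s2): strand 3 crosses over strand 1. Perm now: [2 1 3 4]
Gen 6 (s2): strand 1 crosses over strand 3. Perm now: [2 3 1 4]
Gen 7 (s1): strand 2 crosses over strand 3. Perm now: [3 2 1 4]
Gen 8 (s2): strand 2 crosses over strand 1. Perm now: [3 1 2 4]
Gen 9 (s2): strand 1 crosses over strand 2. Perm now: [3 2 1 4]
Gen 10 (s1): strand 3 crosses over strand 2. Perm now: [2 3 1 4]

Answer: 2 3 1 4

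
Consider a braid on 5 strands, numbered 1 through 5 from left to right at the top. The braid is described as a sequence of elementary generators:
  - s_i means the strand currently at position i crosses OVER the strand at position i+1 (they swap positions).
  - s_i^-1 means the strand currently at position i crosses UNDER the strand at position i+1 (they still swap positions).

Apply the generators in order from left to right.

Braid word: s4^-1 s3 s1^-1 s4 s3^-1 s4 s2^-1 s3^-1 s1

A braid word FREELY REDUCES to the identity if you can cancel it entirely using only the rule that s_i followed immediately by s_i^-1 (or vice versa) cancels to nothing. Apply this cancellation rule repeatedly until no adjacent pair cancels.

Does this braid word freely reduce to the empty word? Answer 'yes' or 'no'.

Gen 1 (s4^-1): push. Stack: [s4^-1]
Gen 2 (s3): push. Stack: [s4^-1 s3]
Gen 3 (s1^-1): push. Stack: [s4^-1 s3 s1^-1]
Gen 4 (s4): push. Stack: [s4^-1 s3 s1^-1 s4]
Gen 5 (s3^-1): push. Stack: [s4^-1 s3 s1^-1 s4 s3^-1]
Gen 6 (s4): push. Stack: [s4^-1 s3 s1^-1 s4 s3^-1 s4]
Gen 7 (s2^-1): push. Stack: [s4^-1 s3 s1^-1 s4 s3^-1 s4 s2^-1]
Gen 8 (s3^-1): push. Stack: [s4^-1 s3 s1^-1 s4 s3^-1 s4 s2^-1 s3^-1]
Gen 9 (s1): push. Stack: [s4^-1 s3 s1^-1 s4 s3^-1 s4 s2^-1 s3^-1 s1]
Reduced word: s4^-1 s3 s1^-1 s4 s3^-1 s4 s2^-1 s3^-1 s1

Answer: no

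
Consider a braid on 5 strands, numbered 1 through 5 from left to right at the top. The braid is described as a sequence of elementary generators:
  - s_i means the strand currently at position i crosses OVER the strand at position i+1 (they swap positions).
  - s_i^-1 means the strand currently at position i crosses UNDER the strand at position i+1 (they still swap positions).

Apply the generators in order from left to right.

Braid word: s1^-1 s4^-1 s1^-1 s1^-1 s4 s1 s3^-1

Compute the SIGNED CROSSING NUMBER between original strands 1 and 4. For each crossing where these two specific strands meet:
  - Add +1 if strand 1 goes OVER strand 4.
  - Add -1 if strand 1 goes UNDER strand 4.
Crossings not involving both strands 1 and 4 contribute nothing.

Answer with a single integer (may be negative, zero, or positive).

Gen 1: crossing 1x2. Both 1&4? no. Sum: 0
Gen 2: crossing 4x5. Both 1&4? no. Sum: 0
Gen 3: crossing 2x1. Both 1&4? no. Sum: 0
Gen 4: crossing 1x2. Both 1&4? no. Sum: 0
Gen 5: crossing 5x4. Both 1&4? no. Sum: 0
Gen 6: crossing 2x1. Both 1&4? no. Sum: 0
Gen 7: crossing 3x4. Both 1&4? no. Sum: 0

Answer: 0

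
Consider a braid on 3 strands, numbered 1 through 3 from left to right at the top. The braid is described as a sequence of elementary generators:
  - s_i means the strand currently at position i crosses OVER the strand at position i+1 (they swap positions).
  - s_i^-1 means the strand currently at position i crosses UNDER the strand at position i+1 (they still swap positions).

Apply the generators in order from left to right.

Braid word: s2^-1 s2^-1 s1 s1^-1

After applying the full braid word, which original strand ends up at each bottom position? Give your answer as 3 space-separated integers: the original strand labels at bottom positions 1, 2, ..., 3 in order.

Gen 1 (s2^-1): strand 2 crosses under strand 3. Perm now: [1 3 2]
Gen 2 (s2^-1): strand 3 crosses under strand 2. Perm now: [1 2 3]
Gen 3 (s1): strand 1 crosses over strand 2. Perm now: [2 1 3]
Gen 4 (s1^-1): strand 2 crosses under strand 1. Perm now: [1 2 3]

Answer: 1 2 3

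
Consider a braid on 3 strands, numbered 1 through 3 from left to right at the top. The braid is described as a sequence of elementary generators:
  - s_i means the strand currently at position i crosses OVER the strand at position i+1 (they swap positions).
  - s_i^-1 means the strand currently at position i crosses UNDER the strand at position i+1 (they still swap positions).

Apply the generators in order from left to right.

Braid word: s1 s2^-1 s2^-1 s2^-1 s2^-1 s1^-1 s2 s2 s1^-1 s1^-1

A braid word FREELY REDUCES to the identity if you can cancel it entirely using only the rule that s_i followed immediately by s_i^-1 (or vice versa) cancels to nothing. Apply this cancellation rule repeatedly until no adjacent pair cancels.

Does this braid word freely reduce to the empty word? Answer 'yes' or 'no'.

Gen 1 (s1): push. Stack: [s1]
Gen 2 (s2^-1): push. Stack: [s1 s2^-1]
Gen 3 (s2^-1): push. Stack: [s1 s2^-1 s2^-1]
Gen 4 (s2^-1): push. Stack: [s1 s2^-1 s2^-1 s2^-1]
Gen 5 (s2^-1): push. Stack: [s1 s2^-1 s2^-1 s2^-1 s2^-1]
Gen 6 (s1^-1): push. Stack: [s1 s2^-1 s2^-1 s2^-1 s2^-1 s1^-1]
Gen 7 (s2): push. Stack: [s1 s2^-1 s2^-1 s2^-1 s2^-1 s1^-1 s2]
Gen 8 (s2): push. Stack: [s1 s2^-1 s2^-1 s2^-1 s2^-1 s1^-1 s2 s2]
Gen 9 (s1^-1): push. Stack: [s1 s2^-1 s2^-1 s2^-1 s2^-1 s1^-1 s2 s2 s1^-1]
Gen 10 (s1^-1): push. Stack: [s1 s2^-1 s2^-1 s2^-1 s2^-1 s1^-1 s2 s2 s1^-1 s1^-1]
Reduced word: s1 s2^-1 s2^-1 s2^-1 s2^-1 s1^-1 s2 s2 s1^-1 s1^-1

Answer: no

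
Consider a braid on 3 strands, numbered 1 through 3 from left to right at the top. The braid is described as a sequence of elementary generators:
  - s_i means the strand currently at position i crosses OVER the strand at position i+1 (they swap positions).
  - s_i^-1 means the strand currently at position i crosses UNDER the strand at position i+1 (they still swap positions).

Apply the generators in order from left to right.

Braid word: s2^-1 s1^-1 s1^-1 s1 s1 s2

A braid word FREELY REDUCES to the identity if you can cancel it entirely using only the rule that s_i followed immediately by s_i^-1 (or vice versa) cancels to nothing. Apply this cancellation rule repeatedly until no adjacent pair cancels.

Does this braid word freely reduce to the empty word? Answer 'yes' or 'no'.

Gen 1 (s2^-1): push. Stack: [s2^-1]
Gen 2 (s1^-1): push. Stack: [s2^-1 s1^-1]
Gen 3 (s1^-1): push. Stack: [s2^-1 s1^-1 s1^-1]
Gen 4 (s1): cancels prior s1^-1. Stack: [s2^-1 s1^-1]
Gen 5 (s1): cancels prior s1^-1. Stack: [s2^-1]
Gen 6 (s2): cancels prior s2^-1. Stack: []
Reduced word: (empty)

Answer: yes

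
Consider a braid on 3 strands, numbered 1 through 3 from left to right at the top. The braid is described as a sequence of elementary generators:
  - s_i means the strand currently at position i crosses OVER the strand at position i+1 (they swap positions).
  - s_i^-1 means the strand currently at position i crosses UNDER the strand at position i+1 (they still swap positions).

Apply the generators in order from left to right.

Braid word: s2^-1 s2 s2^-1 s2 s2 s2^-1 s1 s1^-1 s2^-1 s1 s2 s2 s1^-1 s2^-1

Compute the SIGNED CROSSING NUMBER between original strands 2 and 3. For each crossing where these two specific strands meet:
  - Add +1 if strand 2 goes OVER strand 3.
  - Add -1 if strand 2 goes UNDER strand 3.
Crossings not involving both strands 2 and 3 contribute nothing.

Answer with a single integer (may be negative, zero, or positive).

Answer: -2

Derivation:
Gen 1: 2 under 3. Both 2&3? yes. Contrib: -1. Sum: -1
Gen 2: 3 over 2. Both 2&3? yes. Contrib: -1. Sum: -2
Gen 3: 2 under 3. Both 2&3? yes. Contrib: -1. Sum: -3
Gen 4: 3 over 2. Both 2&3? yes. Contrib: -1. Sum: -4
Gen 5: 2 over 3. Both 2&3? yes. Contrib: +1. Sum: -3
Gen 6: 3 under 2. Both 2&3? yes. Contrib: +1. Sum: -2
Gen 7: crossing 1x2. Both 2&3? no. Sum: -2
Gen 8: crossing 2x1. Both 2&3? no. Sum: -2
Gen 9: 2 under 3. Both 2&3? yes. Contrib: -1. Sum: -3
Gen 10: crossing 1x3. Both 2&3? no. Sum: -3
Gen 11: crossing 1x2. Both 2&3? no. Sum: -3
Gen 12: crossing 2x1. Both 2&3? no. Sum: -3
Gen 13: crossing 3x1. Both 2&3? no. Sum: -3
Gen 14: 3 under 2. Both 2&3? yes. Contrib: +1. Sum: -2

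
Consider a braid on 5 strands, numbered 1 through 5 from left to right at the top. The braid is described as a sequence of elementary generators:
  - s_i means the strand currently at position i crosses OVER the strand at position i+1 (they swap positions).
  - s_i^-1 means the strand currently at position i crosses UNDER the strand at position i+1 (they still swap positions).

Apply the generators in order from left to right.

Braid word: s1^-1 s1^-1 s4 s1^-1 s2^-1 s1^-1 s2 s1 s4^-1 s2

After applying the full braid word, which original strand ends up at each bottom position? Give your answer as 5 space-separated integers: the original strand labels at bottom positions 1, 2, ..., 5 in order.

Gen 1 (s1^-1): strand 1 crosses under strand 2. Perm now: [2 1 3 4 5]
Gen 2 (s1^-1): strand 2 crosses under strand 1. Perm now: [1 2 3 4 5]
Gen 3 (s4): strand 4 crosses over strand 5. Perm now: [1 2 3 5 4]
Gen 4 (s1^-1): strand 1 crosses under strand 2. Perm now: [2 1 3 5 4]
Gen 5 (s2^-1): strand 1 crosses under strand 3. Perm now: [2 3 1 5 4]
Gen 6 (s1^-1): strand 2 crosses under strand 3. Perm now: [3 2 1 5 4]
Gen 7 (s2): strand 2 crosses over strand 1. Perm now: [3 1 2 5 4]
Gen 8 (s1): strand 3 crosses over strand 1. Perm now: [1 3 2 5 4]
Gen 9 (s4^-1): strand 5 crosses under strand 4. Perm now: [1 3 2 4 5]
Gen 10 (s2): strand 3 crosses over strand 2. Perm now: [1 2 3 4 5]

Answer: 1 2 3 4 5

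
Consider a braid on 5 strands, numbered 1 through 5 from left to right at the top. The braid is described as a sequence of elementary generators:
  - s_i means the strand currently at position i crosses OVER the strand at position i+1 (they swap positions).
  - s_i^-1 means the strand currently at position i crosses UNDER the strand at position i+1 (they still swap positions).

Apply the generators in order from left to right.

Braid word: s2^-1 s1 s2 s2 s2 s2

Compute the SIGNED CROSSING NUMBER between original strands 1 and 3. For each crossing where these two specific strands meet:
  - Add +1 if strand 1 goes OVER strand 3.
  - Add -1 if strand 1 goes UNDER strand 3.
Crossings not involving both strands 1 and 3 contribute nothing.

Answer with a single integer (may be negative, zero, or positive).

Gen 1: crossing 2x3. Both 1&3? no. Sum: 0
Gen 2: 1 over 3. Both 1&3? yes. Contrib: +1. Sum: 1
Gen 3: crossing 1x2. Both 1&3? no. Sum: 1
Gen 4: crossing 2x1. Both 1&3? no. Sum: 1
Gen 5: crossing 1x2. Both 1&3? no. Sum: 1
Gen 6: crossing 2x1. Both 1&3? no. Sum: 1

Answer: 1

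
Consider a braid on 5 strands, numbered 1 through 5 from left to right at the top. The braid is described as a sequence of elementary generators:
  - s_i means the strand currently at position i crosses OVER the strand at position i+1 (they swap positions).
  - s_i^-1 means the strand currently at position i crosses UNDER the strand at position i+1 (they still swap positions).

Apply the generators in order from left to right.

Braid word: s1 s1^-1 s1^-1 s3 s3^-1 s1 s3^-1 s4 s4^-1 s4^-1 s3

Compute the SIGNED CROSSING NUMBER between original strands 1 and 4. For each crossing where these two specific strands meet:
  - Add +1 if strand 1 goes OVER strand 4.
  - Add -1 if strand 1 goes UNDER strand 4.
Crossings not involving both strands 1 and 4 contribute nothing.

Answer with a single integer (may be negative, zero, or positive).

Gen 1: crossing 1x2. Both 1&4? no. Sum: 0
Gen 2: crossing 2x1. Both 1&4? no. Sum: 0
Gen 3: crossing 1x2. Both 1&4? no. Sum: 0
Gen 4: crossing 3x4. Both 1&4? no. Sum: 0
Gen 5: crossing 4x3. Both 1&4? no. Sum: 0
Gen 6: crossing 2x1. Both 1&4? no. Sum: 0
Gen 7: crossing 3x4. Both 1&4? no. Sum: 0
Gen 8: crossing 3x5. Both 1&4? no. Sum: 0
Gen 9: crossing 5x3. Both 1&4? no. Sum: 0
Gen 10: crossing 3x5. Both 1&4? no. Sum: 0
Gen 11: crossing 4x5. Both 1&4? no. Sum: 0

Answer: 0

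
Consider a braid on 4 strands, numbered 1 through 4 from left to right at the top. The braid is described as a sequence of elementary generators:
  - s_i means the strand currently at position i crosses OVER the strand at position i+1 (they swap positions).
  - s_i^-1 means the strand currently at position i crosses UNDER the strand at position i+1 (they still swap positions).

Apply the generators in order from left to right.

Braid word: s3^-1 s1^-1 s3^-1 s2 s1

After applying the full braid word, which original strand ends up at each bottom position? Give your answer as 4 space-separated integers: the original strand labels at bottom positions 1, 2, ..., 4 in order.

Answer: 3 2 1 4

Derivation:
Gen 1 (s3^-1): strand 3 crosses under strand 4. Perm now: [1 2 4 3]
Gen 2 (s1^-1): strand 1 crosses under strand 2. Perm now: [2 1 4 3]
Gen 3 (s3^-1): strand 4 crosses under strand 3. Perm now: [2 1 3 4]
Gen 4 (s2): strand 1 crosses over strand 3. Perm now: [2 3 1 4]
Gen 5 (s1): strand 2 crosses over strand 3. Perm now: [3 2 1 4]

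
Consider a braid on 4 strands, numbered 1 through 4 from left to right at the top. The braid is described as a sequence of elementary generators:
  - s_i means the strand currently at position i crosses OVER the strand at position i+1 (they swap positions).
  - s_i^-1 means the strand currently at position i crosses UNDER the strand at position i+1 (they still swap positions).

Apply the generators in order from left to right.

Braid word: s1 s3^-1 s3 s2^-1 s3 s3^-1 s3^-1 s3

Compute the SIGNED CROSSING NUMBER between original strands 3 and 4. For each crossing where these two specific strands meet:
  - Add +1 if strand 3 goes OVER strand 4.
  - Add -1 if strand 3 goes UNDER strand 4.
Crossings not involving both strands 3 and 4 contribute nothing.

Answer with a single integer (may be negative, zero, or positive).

Gen 1: crossing 1x2. Both 3&4? no. Sum: 0
Gen 2: 3 under 4. Both 3&4? yes. Contrib: -1. Sum: -1
Gen 3: 4 over 3. Both 3&4? yes. Contrib: -1. Sum: -2
Gen 4: crossing 1x3. Both 3&4? no. Sum: -2
Gen 5: crossing 1x4. Both 3&4? no. Sum: -2
Gen 6: crossing 4x1. Both 3&4? no. Sum: -2
Gen 7: crossing 1x4. Both 3&4? no. Sum: -2
Gen 8: crossing 4x1. Both 3&4? no. Sum: -2

Answer: -2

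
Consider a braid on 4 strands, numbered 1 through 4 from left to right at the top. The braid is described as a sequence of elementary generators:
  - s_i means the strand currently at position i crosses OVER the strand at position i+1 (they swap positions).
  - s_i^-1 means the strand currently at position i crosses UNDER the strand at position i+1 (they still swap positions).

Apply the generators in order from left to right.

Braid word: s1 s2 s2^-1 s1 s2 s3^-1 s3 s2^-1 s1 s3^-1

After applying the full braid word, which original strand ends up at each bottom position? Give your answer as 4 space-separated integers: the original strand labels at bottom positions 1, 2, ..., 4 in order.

Answer: 2 1 4 3

Derivation:
Gen 1 (s1): strand 1 crosses over strand 2. Perm now: [2 1 3 4]
Gen 2 (s2): strand 1 crosses over strand 3. Perm now: [2 3 1 4]
Gen 3 (s2^-1): strand 3 crosses under strand 1. Perm now: [2 1 3 4]
Gen 4 (s1): strand 2 crosses over strand 1. Perm now: [1 2 3 4]
Gen 5 (s2): strand 2 crosses over strand 3. Perm now: [1 3 2 4]
Gen 6 (s3^-1): strand 2 crosses under strand 4. Perm now: [1 3 4 2]
Gen 7 (s3): strand 4 crosses over strand 2. Perm now: [1 3 2 4]
Gen 8 (s2^-1): strand 3 crosses under strand 2. Perm now: [1 2 3 4]
Gen 9 (s1): strand 1 crosses over strand 2. Perm now: [2 1 3 4]
Gen 10 (s3^-1): strand 3 crosses under strand 4. Perm now: [2 1 4 3]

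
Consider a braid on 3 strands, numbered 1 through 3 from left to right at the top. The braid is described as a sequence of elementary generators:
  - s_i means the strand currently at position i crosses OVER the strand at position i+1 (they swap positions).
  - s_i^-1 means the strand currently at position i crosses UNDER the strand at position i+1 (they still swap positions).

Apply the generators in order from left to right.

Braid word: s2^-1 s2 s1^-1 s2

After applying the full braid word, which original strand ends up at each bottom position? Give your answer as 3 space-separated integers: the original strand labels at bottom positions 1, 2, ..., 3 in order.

Answer: 2 3 1

Derivation:
Gen 1 (s2^-1): strand 2 crosses under strand 3. Perm now: [1 3 2]
Gen 2 (s2): strand 3 crosses over strand 2. Perm now: [1 2 3]
Gen 3 (s1^-1): strand 1 crosses under strand 2. Perm now: [2 1 3]
Gen 4 (s2): strand 1 crosses over strand 3. Perm now: [2 3 1]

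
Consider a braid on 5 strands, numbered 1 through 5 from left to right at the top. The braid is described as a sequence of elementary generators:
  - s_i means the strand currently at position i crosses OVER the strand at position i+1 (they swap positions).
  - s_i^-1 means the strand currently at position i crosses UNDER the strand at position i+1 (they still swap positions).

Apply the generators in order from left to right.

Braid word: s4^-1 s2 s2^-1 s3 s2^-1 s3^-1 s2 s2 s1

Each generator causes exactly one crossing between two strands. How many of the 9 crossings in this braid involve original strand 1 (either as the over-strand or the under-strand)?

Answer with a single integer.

Answer: 1

Derivation:
Gen 1: crossing 4x5. Involves strand 1? no. Count so far: 0
Gen 2: crossing 2x3. Involves strand 1? no. Count so far: 0
Gen 3: crossing 3x2. Involves strand 1? no. Count so far: 0
Gen 4: crossing 3x5. Involves strand 1? no. Count so far: 0
Gen 5: crossing 2x5. Involves strand 1? no. Count so far: 0
Gen 6: crossing 2x3. Involves strand 1? no. Count so far: 0
Gen 7: crossing 5x3. Involves strand 1? no. Count so far: 0
Gen 8: crossing 3x5. Involves strand 1? no. Count so far: 0
Gen 9: crossing 1x5. Involves strand 1? yes. Count so far: 1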